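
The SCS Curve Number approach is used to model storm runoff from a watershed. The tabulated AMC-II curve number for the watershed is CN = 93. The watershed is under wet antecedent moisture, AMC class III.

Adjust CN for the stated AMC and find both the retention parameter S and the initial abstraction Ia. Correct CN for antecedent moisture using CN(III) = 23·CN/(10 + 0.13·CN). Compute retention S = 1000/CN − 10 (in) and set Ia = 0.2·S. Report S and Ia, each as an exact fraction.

S = 700/2139 in ≈ 0.327 in; Ia = 140/2139 in ≈ 0.065 in

Adjust CN=93 to AMC III: 23·93/(10 + 0.13·93) → 2139 ÷ (2209/100) = 213900/2209 ≈ 96.831
Max retention: S = 1000/(213900/2209) − 10 = 700/2139 in (≈ 0.327 in)
Ia = 0.2S: 0.2·0.327 = 0.065 in (exactly 140/2139)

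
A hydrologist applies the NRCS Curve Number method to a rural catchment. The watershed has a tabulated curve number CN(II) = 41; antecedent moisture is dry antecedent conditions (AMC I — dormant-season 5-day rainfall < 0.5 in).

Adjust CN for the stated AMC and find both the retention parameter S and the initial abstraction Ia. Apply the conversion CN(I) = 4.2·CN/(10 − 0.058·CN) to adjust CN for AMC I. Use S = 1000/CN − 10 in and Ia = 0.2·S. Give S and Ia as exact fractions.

Adjust CN=41 to AMC I: 4.2·41/(10 − 0.058·41) → (861/5) ÷ (3811/500) = 86100/3811 ≈ 22.592
Max retention: S = 1000/(86100/3811) − 10 = 29500/861 in (≈ 34.262 in)
Ia = 0.2·(29500/861) = 5900/861 in ≈ 6.852 in

S = 29500/861 in ≈ 34.262 in; Ia = 5900/861 in ≈ 6.852 in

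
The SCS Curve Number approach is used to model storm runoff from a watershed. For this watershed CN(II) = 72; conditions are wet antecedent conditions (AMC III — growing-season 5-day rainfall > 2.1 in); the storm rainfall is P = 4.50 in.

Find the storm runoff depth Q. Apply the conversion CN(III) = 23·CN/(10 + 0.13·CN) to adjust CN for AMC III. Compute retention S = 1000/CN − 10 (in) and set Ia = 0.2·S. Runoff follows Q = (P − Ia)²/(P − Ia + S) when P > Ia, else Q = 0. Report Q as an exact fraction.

Q = 2968729/1003122 in ≈ 2.959 in

CN(III) from CN(II)=72: (23·72)/(10 + 0.13·72) = 10350/121 ≈ 85.537
Max retention: S = 1000/(10350/121) − 10 = 350/207 in (≈ 1.691 in)
Ia = 0.2S: 0.2·1.691 = 0.338 in (exactly 70/207)
P − Ia = 4.500 − 0.338 = 1723/414 ≈ 4.162 in (> 0, runoff occurs)
Runoff Q = (P−Ia)²/(P−Ia+S) = (4.162)²/(4.162+1.691) = 2968729/1003122 ≈ 2.959 in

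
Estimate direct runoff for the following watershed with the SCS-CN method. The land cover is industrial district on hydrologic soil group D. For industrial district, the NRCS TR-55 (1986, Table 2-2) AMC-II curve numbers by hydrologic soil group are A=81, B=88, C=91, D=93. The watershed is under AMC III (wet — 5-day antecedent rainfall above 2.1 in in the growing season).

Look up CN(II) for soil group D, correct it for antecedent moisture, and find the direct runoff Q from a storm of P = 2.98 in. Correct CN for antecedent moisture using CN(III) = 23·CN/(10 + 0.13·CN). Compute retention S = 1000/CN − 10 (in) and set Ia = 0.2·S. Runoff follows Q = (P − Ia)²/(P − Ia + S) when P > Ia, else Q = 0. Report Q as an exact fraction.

NRCS table: industrial district, soil group D → CN(II) = 93
Adjust CN=93 to AMC III: 23·93/(10 + 0.13·93) → 2139 ÷ (2209/100) = 213900/2209 ≈ 96.831
S = 1000/(213900/2209) − 10 = 700/2139 in ≈ 0.327 in
Ia = 0.2·(700/2139) = 140/2139 in ≈ 0.065 in
Excess rainfall: 2.980 − 0.065 = 2.915 in; P > Ia so Q > 0
Q: (311711/106950)² ÷ (346711/106950) = 97163747521/37080741450 in (≈ 2.620 in)

Q = 97163747521/37080741450 in ≈ 2.620 in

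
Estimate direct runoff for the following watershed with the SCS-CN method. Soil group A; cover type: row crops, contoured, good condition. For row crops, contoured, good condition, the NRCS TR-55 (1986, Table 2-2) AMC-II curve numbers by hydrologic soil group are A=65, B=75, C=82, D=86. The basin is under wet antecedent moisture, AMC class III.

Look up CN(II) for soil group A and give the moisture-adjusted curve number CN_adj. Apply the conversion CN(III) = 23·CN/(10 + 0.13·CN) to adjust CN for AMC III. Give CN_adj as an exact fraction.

CN_adj = 29900/369 ≈ 81.030

NRCS table: row crops, contoured, good condition, soil group A → CN(II) = 65
Adjust CN=65 to AMC III: 23·65/(10 + 0.13·65) → 1495 ÷ (369/20) = 29900/369 ≈ 81.030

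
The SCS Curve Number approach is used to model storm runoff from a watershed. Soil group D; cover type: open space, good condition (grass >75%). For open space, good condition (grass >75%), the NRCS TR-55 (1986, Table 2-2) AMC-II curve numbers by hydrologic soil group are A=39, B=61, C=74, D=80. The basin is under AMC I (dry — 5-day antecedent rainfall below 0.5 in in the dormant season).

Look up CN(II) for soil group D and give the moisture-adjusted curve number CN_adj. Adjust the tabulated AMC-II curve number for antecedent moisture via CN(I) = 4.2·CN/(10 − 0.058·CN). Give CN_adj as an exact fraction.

CN_adj = 4200/67 ≈ 62.687

NRCS table: open space, good condition (grass >75%), soil group D → CN(II) = 80
Dry (AMC I): CN(I) = 4.2·80/(10 − 0.058·80) = 336/(134/25) = 4200/67 ≈ 62.687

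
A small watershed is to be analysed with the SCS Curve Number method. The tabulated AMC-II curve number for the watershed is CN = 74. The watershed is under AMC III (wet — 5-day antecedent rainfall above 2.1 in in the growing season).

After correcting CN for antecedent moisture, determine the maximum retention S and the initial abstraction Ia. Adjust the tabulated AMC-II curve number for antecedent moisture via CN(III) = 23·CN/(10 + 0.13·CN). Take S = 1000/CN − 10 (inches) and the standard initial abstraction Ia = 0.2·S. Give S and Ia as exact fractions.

S = 1300/851 in ≈ 1.528 in; Ia = 260/851 in ≈ 0.306 in

CN(III) from CN(II)=74: (23·74)/(10 + 0.13·74) = 85100/981 ≈ 86.748
S = 1000/(85100/981) − 10 = 1300/851 in ≈ 1.528 in
Ia = 0.2·(1300/851) = 260/851 in ≈ 0.306 in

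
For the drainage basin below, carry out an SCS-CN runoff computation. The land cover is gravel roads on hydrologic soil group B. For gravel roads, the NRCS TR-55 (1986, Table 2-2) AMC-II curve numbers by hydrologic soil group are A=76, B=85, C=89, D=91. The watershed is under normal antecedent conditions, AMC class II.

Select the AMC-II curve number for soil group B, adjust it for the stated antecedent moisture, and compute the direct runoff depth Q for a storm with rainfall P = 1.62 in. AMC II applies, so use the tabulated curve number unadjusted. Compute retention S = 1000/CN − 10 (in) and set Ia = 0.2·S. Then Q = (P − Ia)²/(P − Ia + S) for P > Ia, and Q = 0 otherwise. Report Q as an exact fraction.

Q = 386643/730150 in ≈ 0.530 in

NRCS table: gravel roads, soil group B → CN(II) = 85
CN(II) = 85; AMC II needs no correction.
S = 1000/85 − 10 = 30/17 in ≈ 1.765 in
Ia = 0.2·(30/17) = 6/17 in ≈ 0.353 in
P − Ia = 1.620 − 0.353 = 1077/850 ≈ 1.267 in (> 0, runoff occurs)
Q = (1077/850)²/((1077/850) + 30/17) = (1159929/722500)/(2577/850) = 386643/730150 in ≈ 0.530 in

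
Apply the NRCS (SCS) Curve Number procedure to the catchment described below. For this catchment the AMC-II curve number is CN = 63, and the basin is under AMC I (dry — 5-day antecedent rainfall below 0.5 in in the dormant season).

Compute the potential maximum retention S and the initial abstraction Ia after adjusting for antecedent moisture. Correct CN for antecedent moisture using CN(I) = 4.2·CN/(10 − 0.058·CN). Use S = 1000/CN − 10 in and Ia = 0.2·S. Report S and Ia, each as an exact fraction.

S = 18500/1323 in ≈ 13.983 in; Ia = 3700/1323 in ≈ 2.797 in

CN(I) from CN(II)=63: (4.2·63)/(10 − 0.058·63) = 132300/3173 ≈ 41.696
Retention S: 1000/CN − 10 with CN=41.696 → S = 18500/1323 ≈ 13.983 in
Ia = 0.2·(18500/1323) = 3700/1323 in ≈ 2.797 in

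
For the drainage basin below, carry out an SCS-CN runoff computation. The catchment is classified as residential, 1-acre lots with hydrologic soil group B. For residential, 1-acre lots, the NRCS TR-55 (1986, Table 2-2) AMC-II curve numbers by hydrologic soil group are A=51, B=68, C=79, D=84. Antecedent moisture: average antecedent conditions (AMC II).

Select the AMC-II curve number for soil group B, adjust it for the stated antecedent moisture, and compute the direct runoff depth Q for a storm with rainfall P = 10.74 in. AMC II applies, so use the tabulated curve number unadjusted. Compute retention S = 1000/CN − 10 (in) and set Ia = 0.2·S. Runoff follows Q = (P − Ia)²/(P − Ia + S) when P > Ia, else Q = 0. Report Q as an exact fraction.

NRCS table: residential, 1-acre lots, soil group B → CN(II) = 68
Average conditions: CN = 68 (no AMC adjustment).
Retention S: 1000/CN − 10 with CN=68.000 → S = 80/17 ≈ 4.706 in
Ia = 0.2S: 0.2·4.706 = 0.941 in (exactly 16/17)
Since P=10.740 > Ia=0.941: effective rainfall P−Ia = 8329/850 in
Q = (8329/850)²/((8329/850) + 80/17) = (69372241/722500)/(12329/850) = 69372241/10479650 in ≈ 6.620 in

Q = 69372241/10479650 in ≈ 6.620 in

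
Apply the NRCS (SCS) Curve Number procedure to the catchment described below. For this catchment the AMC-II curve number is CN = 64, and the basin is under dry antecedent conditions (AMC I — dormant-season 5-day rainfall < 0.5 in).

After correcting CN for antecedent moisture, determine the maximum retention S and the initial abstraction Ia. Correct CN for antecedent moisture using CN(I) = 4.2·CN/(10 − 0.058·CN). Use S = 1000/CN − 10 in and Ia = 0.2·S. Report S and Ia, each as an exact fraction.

S = 375/28 in ≈ 13.393 in; Ia = 75/28 in ≈ 2.679 in

Dry (AMC I): CN(I) = 4.2·64/(10 − 0.058·64) = (1344/5)/(786/125) = 5600/131 ≈ 42.748
Retention S: 1000/CN − 10 with CN=42.748 → S = 375/28 ≈ 13.393 in
Ia = 0.2S: 0.2·13.393 = 2.679 in (exactly 75/28)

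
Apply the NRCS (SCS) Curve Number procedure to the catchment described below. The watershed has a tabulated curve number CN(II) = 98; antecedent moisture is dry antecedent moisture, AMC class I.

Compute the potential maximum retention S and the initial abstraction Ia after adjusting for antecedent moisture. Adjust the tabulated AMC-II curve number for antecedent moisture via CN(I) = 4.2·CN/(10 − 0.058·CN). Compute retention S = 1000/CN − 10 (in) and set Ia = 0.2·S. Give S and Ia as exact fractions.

S = 500/1029 in ≈ 0.486 in; Ia = 100/1029 in ≈ 0.097 in

Adjust CN=98 to AMC I: 4.2·98/(10 − 0.058·98) → (2058/5) ÷ (1079/250) = 102900/1079 ≈ 95.366
Max retention: S = 1000/(102900/1079) − 10 = 500/1029 in (≈ 0.486 in)
Ia = 0.2·(500/1029) = 100/1029 in ≈ 0.097 in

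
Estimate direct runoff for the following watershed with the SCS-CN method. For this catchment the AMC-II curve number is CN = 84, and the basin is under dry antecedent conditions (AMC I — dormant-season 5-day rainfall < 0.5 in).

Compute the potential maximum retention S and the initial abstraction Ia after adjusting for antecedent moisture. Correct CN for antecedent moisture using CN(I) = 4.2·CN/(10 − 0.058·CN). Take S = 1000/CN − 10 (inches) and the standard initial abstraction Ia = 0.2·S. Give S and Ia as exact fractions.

S = 2000/441 in ≈ 4.535 in; Ia = 400/441 in ≈ 0.907 in

CN(I) from CN(II)=84: (4.2·84)/(10 − 0.058·84) = 44100/641 ≈ 68.799
Retention S: 1000/CN − 10 with CN=68.799 → S = 2000/441 ≈ 4.535 in
Ia = 0.2S: 0.2·4.535 = 0.907 in (exactly 400/441)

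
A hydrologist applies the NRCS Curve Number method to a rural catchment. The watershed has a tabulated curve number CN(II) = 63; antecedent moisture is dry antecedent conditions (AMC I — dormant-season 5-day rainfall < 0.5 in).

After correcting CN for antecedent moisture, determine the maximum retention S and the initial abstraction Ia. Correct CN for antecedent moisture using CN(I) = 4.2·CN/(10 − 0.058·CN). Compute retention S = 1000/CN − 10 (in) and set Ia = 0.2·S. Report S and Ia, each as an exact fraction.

S = 18500/1323 in ≈ 13.983 in; Ia = 3700/1323 in ≈ 2.797 in

Adjust CN=63 to AMC I: 4.2·63/(10 − 0.058·63) → (1323/5) ÷ (3173/500) = 132300/3173 ≈ 41.696
Retention S: 1000/CN − 10 with CN=41.696 → S = 18500/1323 ≈ 13.983 in
Ia = 0.2S: 0.2·13.983 = 2.797 in (exactly 3700/1323)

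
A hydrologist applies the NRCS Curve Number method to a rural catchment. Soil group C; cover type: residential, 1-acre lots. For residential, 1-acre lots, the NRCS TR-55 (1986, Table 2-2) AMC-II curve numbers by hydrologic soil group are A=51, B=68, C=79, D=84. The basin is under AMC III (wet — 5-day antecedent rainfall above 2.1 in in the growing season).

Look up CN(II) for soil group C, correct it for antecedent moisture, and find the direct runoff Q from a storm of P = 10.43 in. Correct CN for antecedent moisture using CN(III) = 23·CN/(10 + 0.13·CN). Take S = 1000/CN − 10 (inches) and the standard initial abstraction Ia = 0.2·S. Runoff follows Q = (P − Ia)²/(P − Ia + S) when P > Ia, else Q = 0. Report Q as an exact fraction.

Q = 490584929023/53552986100 in ≈ 9.161 in

NRCS table: residential, 1-acre lots, soil group C → CN(II) = 79
CN(III) from CN(II)=79: (23·79)/(10 + 0.13·79) = 181700/2027 ≈ 89.640
S = 1000/(181700/2027) − 10 = 2100/1817 in ≈ 1.156 in
Ia = 0.2·(2100/1817) = 420/1817 in ≈ 0.231 in
Excess rainfall: 10.430 − 0.231 = 10.199 in; P > Ia so Q > 0
Runoff Q = (P−Ia)²/(P−Ia+S) = (10.199)²/(10.199+1.156) = 490584929023/53552986100 ≈ 9.161 in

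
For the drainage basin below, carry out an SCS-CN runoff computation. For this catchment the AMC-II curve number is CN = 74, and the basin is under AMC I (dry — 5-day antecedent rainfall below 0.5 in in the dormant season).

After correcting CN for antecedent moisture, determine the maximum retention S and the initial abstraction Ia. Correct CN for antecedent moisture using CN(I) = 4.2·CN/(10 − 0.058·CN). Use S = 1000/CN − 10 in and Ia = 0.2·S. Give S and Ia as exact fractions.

Adjust CN=74 to AMC I: 4.2·74/(10 − 0.058·74) → (1554/5) ÷ (1427/250) = 77700/1427 ≈ 54.450
Retention S: 1000/CN − 10 with CN=54.450 → S = 6500/777 ≈ 8.366 in
Ia = 0.2S: 0.2·8.366 = 1.673 in (exactly 1300/777)

S = 6500/777 in ≈ 8.366 in; Ia = 1300/777 in ≈ 1.673 in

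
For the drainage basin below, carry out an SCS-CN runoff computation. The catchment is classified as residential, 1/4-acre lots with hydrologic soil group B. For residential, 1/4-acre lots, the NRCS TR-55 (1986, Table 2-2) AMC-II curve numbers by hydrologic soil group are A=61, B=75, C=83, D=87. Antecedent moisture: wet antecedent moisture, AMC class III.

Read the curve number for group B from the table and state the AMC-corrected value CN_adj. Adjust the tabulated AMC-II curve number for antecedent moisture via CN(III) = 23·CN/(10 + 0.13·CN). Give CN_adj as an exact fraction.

NRCS table: residential, 1/4-acre lots, soil group B → CN(II) = 75
CN(III) from CN(II)=75: (23·75)/(10 + 0.13·75) = 6900/79 ≈ 87.342

CN_adj = 6900/79 ≈ 87.342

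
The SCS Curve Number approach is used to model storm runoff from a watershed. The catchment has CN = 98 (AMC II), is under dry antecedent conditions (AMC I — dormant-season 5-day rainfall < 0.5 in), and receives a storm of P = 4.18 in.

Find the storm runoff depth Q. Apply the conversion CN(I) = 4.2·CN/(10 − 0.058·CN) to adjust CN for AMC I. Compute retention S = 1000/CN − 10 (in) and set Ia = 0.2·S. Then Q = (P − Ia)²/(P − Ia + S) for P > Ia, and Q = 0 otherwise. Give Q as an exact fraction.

Q = 44125623721/12093888450 in ≈ 3.649 in

Dry (AMC I): CN(I) = 4.2·98/(10 − 0.058·98) = (2058/5)/(1079/250) = 102900/1079 ≈ 95.366
S = 1000/(102900/1079) − 10 = 500/1029 in ≈ 0.486 in
Initial abstraction Ia = S/5 = (500/1029)/5 = 100/1029 ≈ 0.097 in
Excess rainfall: 4.180 − 0.097 = 4.083 in; P > Ia so Q > 0
Q = (210061/51450)²/((210061/51450) + 500/1029) = (44125623721/2647102500)/(235061/51450) = 44125623721/12093888450 in ≈ 3.649 in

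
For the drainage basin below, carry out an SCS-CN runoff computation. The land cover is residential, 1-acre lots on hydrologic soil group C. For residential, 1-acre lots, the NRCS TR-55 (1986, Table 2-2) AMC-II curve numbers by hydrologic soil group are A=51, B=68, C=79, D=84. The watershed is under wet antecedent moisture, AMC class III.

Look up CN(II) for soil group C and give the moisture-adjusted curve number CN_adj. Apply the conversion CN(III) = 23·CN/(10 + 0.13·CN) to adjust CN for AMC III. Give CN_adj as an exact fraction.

NRCS table: residential, 1-acre lots, soil group C → CN(II) = 79
Adjust CN=79 to AMC III: 23·79/(10 + 0.13·79) → 1817 ÷ (2027/100) = 181700/2027 ≈ 89.640

CN_adj = 181700/2027 ≈ 89.640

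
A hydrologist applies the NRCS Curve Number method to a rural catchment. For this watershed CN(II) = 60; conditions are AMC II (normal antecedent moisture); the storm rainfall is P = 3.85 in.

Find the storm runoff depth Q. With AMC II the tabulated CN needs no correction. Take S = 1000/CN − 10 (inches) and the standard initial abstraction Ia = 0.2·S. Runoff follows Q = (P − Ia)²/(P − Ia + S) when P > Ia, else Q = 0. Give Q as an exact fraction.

Average conditions: CN = 60 (no AMC adjustment).
Max retention: S = 1000/60 − 10 = 20/3 in (≈ 6.667 in)
Initial abstraction Ia = S/5 = (20/3)/5 = 4/3 ≈ 1.333 in
Since P=3.850 > Ia=1.333: effective rainfall P−Ia = 151/60 in
Q: (151/60)² ÷ (551/60) = 22801/33060 in (≈ 0.690 in)

Q = 22801/33060 in ≈ 0.690 in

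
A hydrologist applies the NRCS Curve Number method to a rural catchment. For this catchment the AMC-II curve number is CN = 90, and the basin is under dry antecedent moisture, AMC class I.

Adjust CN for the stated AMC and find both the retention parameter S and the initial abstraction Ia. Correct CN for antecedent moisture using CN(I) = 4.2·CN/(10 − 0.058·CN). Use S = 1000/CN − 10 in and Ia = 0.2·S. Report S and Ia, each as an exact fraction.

CN(I) from CN(II)=90: (4.2·90)/(10 − 0.058·90) = 18900/239 ≈ 79.079
Retention S: 1000/CN − 10 with CN=79.079 → S = 500/189 ≈ 2.646 in
Ia = 0.2S: 0.2·2.646 = 0.529 in (exactly 100/189)

S = 500/189 in ≈ 2.646 in; Ia = 100/189 in ≈ 0.529 in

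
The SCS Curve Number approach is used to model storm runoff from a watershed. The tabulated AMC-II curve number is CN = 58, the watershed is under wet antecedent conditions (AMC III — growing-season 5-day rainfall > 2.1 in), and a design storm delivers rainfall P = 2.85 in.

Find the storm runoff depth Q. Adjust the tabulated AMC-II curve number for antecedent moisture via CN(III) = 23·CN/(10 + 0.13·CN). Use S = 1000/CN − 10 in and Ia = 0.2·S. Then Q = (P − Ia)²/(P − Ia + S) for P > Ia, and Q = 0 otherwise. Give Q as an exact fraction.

Q = 292428387/318465820 in ≈ 0.918 in

Adjust CN=58 to AMC III: 23·58/(10 + 0.13·58) → 1334 ÷ (877/50) = 66700/877 ≈ 76.055
Max retention: S = 1000/(66700/877) − 10 = 2100/667 in (≈ 3.148 in)
Initial abstraction Ia = S/5 = (2100/667)/5 = 420/667 ≈ 0.630 in
Since P=2.850 > Ia=0.630: effective rainfall P−Ia = 29619/13340 in
Runoff Q = (P−Ia)²/(P−Ia+S) = (2.220)²/(2.220+3.148) = 292428387/318465820 ≈ 0.918 in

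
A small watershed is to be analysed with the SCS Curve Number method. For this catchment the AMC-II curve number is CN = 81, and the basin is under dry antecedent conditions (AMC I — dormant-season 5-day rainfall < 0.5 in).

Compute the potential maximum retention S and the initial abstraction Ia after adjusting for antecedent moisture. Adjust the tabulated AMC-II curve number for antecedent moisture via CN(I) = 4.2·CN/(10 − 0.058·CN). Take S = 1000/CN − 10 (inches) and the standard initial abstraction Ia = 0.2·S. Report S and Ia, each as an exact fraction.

S = 9500/1701 in ≈ 5.585 in; Ia = 1900/1701 in ≈ 1.117 in

Adjust CN=81 to AMC I: 4.2·81/(10 − 0.058·81) → (1701/5) ÷ (2651/500) = 170100/2651 ≈ 64.164
S = 1000/(170100/2651) − 10 = 9500/1701 in ≈ 5.585 in
Ia = 0.2·(9500/1701) = 1900/1701 in ≈ 1.117 in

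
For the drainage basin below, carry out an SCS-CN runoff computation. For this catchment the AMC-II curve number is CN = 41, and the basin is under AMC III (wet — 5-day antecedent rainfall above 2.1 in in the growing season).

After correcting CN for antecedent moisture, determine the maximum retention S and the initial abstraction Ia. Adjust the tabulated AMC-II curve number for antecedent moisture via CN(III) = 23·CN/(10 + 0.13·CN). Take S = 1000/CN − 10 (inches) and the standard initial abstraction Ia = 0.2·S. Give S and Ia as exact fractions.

S = 5900/943 in ≈ 6.257 in; Ia = 1180/943 in ≈ 1.251 in

Wet (AMC III): CN(III) = 23·41/(10 + 0.13·41) = 943/(1533/100) = 94300/1533 ≈ 61.513
S = 1000/(94300/1533) − 10 = 5900/943 in ≈ 6.257 in
Ia = 0.2·(5900/943) = 1180/943 in ≈ 1.251 in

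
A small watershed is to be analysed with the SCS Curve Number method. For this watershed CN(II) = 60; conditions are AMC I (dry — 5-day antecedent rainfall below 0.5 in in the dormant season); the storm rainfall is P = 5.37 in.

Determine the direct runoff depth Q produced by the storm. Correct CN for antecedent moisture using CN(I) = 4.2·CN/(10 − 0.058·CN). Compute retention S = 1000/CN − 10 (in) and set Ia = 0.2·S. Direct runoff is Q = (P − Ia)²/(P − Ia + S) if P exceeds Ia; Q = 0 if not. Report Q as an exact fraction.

Dry (AMC I): CN(I) = 4.2·60/(10 − 0.058·60) = 252/(163/25) = 6300/163 ≈ 38.650
S = 1000/(6300/163) − 10 = 1000/63 in ≈ 15.873 in
Ia = 0.2S: 0.2·15.873 = 3.175 in (exactly 200/63)
Since P=5.370 > Ia=3.175: effective rainfall P−Ia = 13831/6300 in
Q: (13831/6300)² ÷ (113831/6300) = 191296561/717135300 in (≈ 0.267 in)

Q = 191296561/717135300 in ≈ 0.267 in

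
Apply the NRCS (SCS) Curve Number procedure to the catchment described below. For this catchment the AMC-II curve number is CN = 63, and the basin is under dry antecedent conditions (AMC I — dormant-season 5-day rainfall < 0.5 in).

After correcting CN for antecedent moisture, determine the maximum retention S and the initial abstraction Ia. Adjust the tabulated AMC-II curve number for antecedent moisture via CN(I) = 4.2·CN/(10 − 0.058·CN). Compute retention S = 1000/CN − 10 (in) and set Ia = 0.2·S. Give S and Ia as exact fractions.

CN(I) from CN(II)=63: (4.2·63)/(10 − 0.058·63) = 132300/3173 ≈ 41.696
S = 1000/(132300/3173) − 10 = 18500/1323 in ≈ 13.983 in
Ia = 0.2·(18500/1323) = 3700/1323 in ≈ 2.797 in

S = 18500/1323 in ≈ 13.983 in; Ia = 3700/1323 in ≈ 2.797 in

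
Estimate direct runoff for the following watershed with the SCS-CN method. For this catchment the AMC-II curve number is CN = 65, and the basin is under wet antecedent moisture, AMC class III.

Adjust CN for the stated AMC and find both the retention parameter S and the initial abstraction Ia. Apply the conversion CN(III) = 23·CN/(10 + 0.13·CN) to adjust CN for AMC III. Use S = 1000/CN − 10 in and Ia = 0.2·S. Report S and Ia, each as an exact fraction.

CN(III) from CN(II)=65: (23·65)/(10 + 0.13·65) = 29900/369 ≈ 81.030
Retention S: 1000/CN − 10 with CN=81.030 → S = 700/299 ≈ 2.341 in
Initial abstraction Ia = S/5 = (700/299)/5 = 140/299 ≈ 0.468 in

S = 700/299 in ≈ 2.341 in; Ia = 140/299 in ≈ 0.468 in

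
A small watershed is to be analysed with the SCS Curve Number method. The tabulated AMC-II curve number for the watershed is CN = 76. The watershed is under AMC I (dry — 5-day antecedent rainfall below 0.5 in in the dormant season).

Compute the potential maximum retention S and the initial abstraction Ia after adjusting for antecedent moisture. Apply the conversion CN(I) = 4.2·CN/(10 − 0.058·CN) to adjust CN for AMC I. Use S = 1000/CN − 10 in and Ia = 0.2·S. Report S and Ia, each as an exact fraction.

CN(I) from CN(II)=76: (4.2·76)/(10 − 0.058·76) = 13300/233 ≈ 57.082
Retention S: 1000/CN − 10 with CN=57.082 → S = 1000/133 ≈ 7.519 in
Initial abstraction Ia = S/5 = (1000/133)/5 = 200/133 ≈ 1.504 in

S = 1000/133 in ≈ 7.519 in; Ia = 200/133 in ≈ 1.504 in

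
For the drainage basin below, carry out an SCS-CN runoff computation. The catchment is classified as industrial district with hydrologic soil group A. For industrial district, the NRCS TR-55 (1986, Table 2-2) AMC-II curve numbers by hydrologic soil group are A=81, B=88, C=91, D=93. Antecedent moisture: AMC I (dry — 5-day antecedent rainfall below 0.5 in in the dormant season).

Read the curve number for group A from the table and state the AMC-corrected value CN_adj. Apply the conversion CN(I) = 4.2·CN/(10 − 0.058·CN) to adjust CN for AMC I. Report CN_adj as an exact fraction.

NRCS table: industrial district, soil group A → CN(II) = 81
Dry (AMC I): CN(I) = 4.2·81/(10 − 0.058·81) = (1701/5)/(2651/500) = 170100/2651 ≈ 64.164

CN_adj = 170100/2651 ≈ 64.164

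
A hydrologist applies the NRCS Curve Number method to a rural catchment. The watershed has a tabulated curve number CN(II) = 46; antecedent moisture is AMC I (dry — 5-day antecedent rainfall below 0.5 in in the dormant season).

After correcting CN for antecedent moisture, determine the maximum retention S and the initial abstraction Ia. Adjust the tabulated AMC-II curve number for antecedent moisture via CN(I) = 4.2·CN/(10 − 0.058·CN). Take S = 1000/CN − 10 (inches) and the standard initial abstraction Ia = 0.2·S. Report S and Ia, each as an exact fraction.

S = 4500/161 in ≈ 27.950 in; Ia = 900/161 in ≈ 5.590 in

Adjust CN=46 to AMC I: 4.2·46/(10 − 0.058·46) → (966/5) ÷ (1833/250) = 16100/611 ≈ 26.350
Retention S: 1000/CN − 10 with CN=26.350 → S = 4500/161 ≈ 27.950 in
Initial abstraction Ia = S/5 = (4500/161)/5 = 900/161 ≈ 5.590 in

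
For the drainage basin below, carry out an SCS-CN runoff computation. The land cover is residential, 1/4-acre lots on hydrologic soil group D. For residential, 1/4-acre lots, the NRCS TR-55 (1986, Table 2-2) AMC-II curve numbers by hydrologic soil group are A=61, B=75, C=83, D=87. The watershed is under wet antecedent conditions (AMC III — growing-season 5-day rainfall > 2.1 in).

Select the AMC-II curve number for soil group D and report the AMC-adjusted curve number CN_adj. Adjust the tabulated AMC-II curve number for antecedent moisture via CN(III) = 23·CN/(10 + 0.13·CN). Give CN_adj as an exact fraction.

NRCS table: residential, 1/4-acre lots, soil group D → CN(II) = 87
CN(III) from CN(II)=87: (23·87)/(10 + 0.13·87) = 200100/2131 ≈ 93.900

CN_adj = 200100/2131 ≈ 93.900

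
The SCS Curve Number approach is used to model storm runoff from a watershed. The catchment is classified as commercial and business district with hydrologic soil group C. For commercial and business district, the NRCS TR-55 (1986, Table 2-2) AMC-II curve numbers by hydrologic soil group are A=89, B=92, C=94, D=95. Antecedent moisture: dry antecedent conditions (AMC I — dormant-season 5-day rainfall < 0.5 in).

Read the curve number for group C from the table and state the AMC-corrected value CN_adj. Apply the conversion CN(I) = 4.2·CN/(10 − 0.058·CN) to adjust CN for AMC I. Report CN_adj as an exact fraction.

CN_adj = 32900/379 ≈ 86.807

NRCS table: commercial and business district, soil group C → CN(II) = 94
Adjust CN=94 to AMC I: 4.2·94/(10 − 0.058·94) → (1974/5) ÷ (1137/250) = 32900/379 ≈ 86.807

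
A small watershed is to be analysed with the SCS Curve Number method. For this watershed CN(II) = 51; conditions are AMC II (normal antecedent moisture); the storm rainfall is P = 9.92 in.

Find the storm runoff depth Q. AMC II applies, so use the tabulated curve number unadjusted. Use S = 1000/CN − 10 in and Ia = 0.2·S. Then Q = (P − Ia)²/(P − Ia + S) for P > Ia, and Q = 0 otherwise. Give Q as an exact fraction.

CN(II) = 51; AMC II needs no correction.
S = 1000/51 − 10 = 490/51 in ≈ 9.608 in
Initial abstraction Ia = S/5 = (490/51)/5 = 98/51 ≈ 1.922 in
Excess rainfall: 9.920 − 1.922 = 7.998 in; P > Ia so Q > 0
Q = (10198/1275)²/((10198/1275) + 490/51) = (103999204/1625625)/(22448/1275) = 25999801/7155300 in ≈ 3.634 in

Q = 25999801/7155300 in ≈ 3.634 in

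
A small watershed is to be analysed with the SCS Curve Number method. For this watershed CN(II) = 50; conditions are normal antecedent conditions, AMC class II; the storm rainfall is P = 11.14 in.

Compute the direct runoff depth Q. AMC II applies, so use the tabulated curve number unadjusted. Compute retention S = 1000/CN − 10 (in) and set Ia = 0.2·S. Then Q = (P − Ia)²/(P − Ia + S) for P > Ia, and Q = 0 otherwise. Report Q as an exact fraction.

Average conditions: CN = 50 (no AMC adjustment).
Retention S: 1000/CN − 10 with CN=50.000 → S = 10 ≈ 10.000 in
Ia = 0.2S: 0.2·10.000 = 2.000 in (exactly 2)
Since P=11.140 > Ia=2.000: effective rainfall P−Ia = 457/50 in
Runoff Q = (P−Ia)²/(P−Ia+S) = (9.140)²/(9.140+10.000) = 208849/47850 ≈ 4.365 in

Q = 208849/47850 in ≈ 4.365 in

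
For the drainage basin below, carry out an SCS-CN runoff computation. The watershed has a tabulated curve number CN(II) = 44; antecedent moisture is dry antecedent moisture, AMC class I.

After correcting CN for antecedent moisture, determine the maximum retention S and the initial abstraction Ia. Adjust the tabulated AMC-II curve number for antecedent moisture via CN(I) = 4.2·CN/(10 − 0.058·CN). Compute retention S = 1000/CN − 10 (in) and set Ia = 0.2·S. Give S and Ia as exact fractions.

Adjust CN=44 to AMC I: 4.2·44/(10 − 0.058·44) → (924/5) ÷ (931/125) = 3300/133 ≈ 24.812
Retention S: 1000/CN − 10 with CN=24.812 → S = 1000/33 ≈ 30.303 in
Ia = 0.2S: 0.2·30.303 = 6.061 in (exactly 200/33)

S = 1000/33 in ≈ 30.303 in; Ia = 200/33 in ≈ 6.061 in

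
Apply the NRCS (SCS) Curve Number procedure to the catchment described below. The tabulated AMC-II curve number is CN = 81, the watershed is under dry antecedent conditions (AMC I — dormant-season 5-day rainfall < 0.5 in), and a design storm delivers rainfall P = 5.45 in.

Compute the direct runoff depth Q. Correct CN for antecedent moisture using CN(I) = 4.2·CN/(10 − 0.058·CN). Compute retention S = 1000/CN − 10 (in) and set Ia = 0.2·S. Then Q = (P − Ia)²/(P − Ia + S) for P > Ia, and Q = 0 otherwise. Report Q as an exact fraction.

Adjust CN=81 to AMC I: 4.2·81/(10 − 0.058·81) → (1701/5) ÷ (2651/500) = 170100/2651 ≈ 64.164
Max retention: S = 1000/(170100/2651) − 10 = 9500/1701 in (≈ 5.585 in)
Ia = 0.2S: 0.2·5.585 = 1.117 in (exactly 1900/1701)
Excess rainfall: 5.450 − 1.117 = 4.333 in; P > Ia so Q > 0
Q = (147409/34020)²/((147409/34020) + 9500/1701) = (21729413281/1157360400)/(337409/34020) = 21729413281/11478654180 in ≈ 1.893 in

Q = 21729413281/11478654180 in ≈ 1.893 in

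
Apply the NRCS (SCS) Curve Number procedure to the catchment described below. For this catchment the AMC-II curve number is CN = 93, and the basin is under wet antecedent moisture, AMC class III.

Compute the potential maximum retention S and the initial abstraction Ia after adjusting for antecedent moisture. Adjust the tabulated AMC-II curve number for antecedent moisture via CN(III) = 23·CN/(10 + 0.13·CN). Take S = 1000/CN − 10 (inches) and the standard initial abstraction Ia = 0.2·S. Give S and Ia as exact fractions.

S = 700/2139 in ≈ 0.327 in; Ia = 140/2139 in ≈ 0.065 in

Wet (AMC III): CN(III) = 23·93/(10 + 0.13·93) = 2139/(2209/100) = 213900/2209 ≈ 96.831
Retention S: 1000/CN − 10 with CN=96.831 → S = 700/2139 ≈ 0.327 in
Initial abstraction Ia = S/5 = (700/2139)/5 = 140/2139 ≈ 0.065 in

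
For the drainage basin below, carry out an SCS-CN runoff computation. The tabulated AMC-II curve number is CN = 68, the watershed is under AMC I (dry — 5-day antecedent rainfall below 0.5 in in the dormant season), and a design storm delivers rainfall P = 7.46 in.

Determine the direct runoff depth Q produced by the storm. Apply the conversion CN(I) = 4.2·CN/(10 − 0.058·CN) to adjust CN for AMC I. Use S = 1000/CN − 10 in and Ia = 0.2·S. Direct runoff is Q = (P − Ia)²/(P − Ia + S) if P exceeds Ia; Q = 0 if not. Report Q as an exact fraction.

CN(I) from CN(II)=68: (4.2·68)/(10 − 0.058·68) = 35700/757 ≈ 47.160
Max retention: S = 1000/(35700/757) − 10 = 4000/357 in (≈ 11.204 in)
Ia = 0.2S: 0.2·11.204 = 2.241 in (exactly 800/357)
P − Ia = 7.460 − 2.241 = 93161/17850 ≈ 5.219 in (> 0, runoff occurs)
Runoff Q = (P−Ia)²/(P−Ia+S) = (5.219)²/(5.219+11.204) = 8678971921/5232923850 ≈ 1.659 in

Q = 8678971921/5232923850 in ≈ 1.659 in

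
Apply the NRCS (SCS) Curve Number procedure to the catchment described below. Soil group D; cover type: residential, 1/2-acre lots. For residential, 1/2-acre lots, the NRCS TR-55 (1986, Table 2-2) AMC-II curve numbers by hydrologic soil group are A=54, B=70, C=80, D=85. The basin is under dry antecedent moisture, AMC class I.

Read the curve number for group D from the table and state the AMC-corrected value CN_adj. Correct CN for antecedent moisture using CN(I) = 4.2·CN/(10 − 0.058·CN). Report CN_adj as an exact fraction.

CN_adj = 11900/169 ≈ 70.414

NRCS table: residential, 1/2-acre lots, soil group D → CN(II) = 85
Adjust CN=85 to AMC I: 4.2·85/(10 − 0.058·85) → 357 ÷ (507/100) = 11900/169 ≈ 70.414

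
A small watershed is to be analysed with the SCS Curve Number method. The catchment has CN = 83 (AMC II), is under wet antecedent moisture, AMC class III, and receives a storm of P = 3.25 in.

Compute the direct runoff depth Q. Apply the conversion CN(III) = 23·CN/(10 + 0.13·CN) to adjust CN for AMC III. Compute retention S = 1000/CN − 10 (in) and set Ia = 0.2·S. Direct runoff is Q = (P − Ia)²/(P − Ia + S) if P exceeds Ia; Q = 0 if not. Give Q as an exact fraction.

Q = 550230849/231042452 in ≈ 2.382 in

CN(III) from CN(II)=83: (23·83)/(10 + 0.13·83) = 190900/2079 ≈ 91.823
Max retention: S = 1000/(190900/2079) − 10 = 1700/1909 in (≈ 0.891 in)
Ia = 0.2·(1700/1909) = 340/1909 in ≈ 0.178 in
Since P=3.250 > Ia=0.178: effective rainfall P−Ia = 23457/7636 in
Q: (23457/7636)² ÷ (30257/7636) = 550230849/231042452 in (≈ 2.382 in)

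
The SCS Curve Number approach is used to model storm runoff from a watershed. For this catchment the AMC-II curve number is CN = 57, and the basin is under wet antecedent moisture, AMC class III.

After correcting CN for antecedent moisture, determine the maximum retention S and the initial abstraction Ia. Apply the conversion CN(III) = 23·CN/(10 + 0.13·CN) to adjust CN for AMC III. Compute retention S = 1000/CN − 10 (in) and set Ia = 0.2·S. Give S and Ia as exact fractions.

Wet (AMC III): CN(III) = 23·57/(10 + 0.13·57) = 1311/(1741/100) = 131100/1741 ≈ 75.302
Retention S: 1000/CN − 10 with CN=75.302 → S = 4300/1311 ≈ 3.280 in
Initial abstraction Ia = S/5 = (4300/1311)/5 = 860/1311 ≈ 0.656 in

S = 4300/1311 in ≈ 3.280 in; Ia = 860/1311 in ≈ 0.656 in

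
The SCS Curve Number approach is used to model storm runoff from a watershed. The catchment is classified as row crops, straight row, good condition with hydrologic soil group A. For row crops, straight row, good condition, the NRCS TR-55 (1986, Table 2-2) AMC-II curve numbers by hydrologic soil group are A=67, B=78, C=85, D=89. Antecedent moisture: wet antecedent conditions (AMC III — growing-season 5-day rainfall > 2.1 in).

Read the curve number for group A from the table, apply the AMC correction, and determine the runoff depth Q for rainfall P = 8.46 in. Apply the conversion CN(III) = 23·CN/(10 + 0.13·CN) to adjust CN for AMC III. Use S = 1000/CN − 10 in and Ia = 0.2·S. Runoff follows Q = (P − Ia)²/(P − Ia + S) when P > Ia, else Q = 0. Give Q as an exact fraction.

Q = 127655552883/20131701050 in ≈ 6.341 in

NRCS table: row crops, straight row, good condition, soil group A → CN(II) = 67
Wet (AMC III): CN(III) = 23·67/(10 + 0.13·67) = 1541/(1871/100) = 154100/1871 ≈ 82.362
S = 1000/(154100/1871) − 10 = 3300/1541 in ≈ 2.141 in
Ia = 0.2S: 0.2·2.141 = 0.428 in (exactly 660/1541)
Excess rainfall: 8.460 − 0.428 = 8.032 in; P > Ia so Q > 0
Q = (618843/77050)²/((618843/77050) + 3300/1541) = (382966658649/5936702500)/(783843/77050) = 127655552883/20131701050 in ≈ 6.341 in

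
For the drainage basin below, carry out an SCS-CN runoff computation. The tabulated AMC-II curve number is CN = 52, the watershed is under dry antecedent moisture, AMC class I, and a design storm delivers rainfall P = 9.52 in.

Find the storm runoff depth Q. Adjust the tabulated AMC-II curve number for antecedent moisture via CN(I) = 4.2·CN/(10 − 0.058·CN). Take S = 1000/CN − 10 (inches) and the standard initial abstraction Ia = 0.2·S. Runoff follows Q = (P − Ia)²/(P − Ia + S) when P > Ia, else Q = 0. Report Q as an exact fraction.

Q = 67954482/70135975 in ≈ 0.969 in

CN(I) from CN(II)=52: (4.2·52)/(10 − 0.058·52) = 9100/291 ≈ 31.271
Max retention: S = 1000/(9100/291) − 10 = 2000/91 in (≈ 21.978 in)
Ia = 0.2S: 0.2·21.978 = 4.396 in (exactly 400/91)
Excess rainfall: 9.520 − 4.396 = 5.124 in; P > Ia so Q > 0
Q = (11658/2275)²/((11658/2275) + 2000/91) = (135908964/5175625)/(61658/2275) = 67954482/70135975 in ≈ 0.969 in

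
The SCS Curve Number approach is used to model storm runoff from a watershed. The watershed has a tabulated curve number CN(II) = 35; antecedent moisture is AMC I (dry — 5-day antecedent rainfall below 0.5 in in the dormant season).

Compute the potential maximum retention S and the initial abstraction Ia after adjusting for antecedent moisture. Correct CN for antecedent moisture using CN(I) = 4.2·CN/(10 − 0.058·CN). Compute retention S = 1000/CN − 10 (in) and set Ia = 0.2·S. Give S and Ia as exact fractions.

S = 6500/147 in ≈ 44.218 in; Ia = 1300/147 in ≈ 8.844 in

Adjust CN=35 to AMC I: 4.2·35/(10 − 0.058·35) → 147 ÷ (797/100) = 14700/797 ≈ 18.444
Max retention: S = 1000/(14700/797) − 10 = 6500/147 in (≈ 44.218 in)
Ia = 0.2S: 0.2·44.218 = 8.844 in (exactly 1300/147)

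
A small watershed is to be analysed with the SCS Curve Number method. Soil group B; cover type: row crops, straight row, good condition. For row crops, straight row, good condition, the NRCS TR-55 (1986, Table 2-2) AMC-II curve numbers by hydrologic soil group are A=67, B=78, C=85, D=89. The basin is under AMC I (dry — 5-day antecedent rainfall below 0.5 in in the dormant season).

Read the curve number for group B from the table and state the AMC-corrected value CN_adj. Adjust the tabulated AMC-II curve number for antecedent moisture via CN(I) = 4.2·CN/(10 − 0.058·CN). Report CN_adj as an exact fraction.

NRCS table: row crops, straight row, good condition, soil group B → CN(II) = 78
CN(I) from CN(II)=78: (4.2·78)/(10 − 0.058·78) = 81900/1369 ≈ 59.825

CN_adj = 81900/1369 ≈ 59.825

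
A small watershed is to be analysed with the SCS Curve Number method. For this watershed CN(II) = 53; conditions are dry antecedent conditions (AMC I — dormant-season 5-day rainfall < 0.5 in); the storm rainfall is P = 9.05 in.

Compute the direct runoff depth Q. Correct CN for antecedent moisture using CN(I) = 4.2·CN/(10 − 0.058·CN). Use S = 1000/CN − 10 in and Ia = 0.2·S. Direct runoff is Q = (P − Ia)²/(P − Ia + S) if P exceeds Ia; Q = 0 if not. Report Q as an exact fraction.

Q = 11546147209/12854103780 in ≈ 0.898 in

CN(I) from CN(II)=53: (4.2·53)/(10 − 0.058·53) = 111300/3463 ≈ 32.140
Retention S: 1000/CN − 10 with CN=32.140 → S = 23500/1113 ≈ 21.114 in
Initial abstraction Ia = S/5 = (23500/1113)/5 = 4700/1113 ≈ 4.223 in
P − Ia = 9.050 − 4.223 = 107453/22260 ≈ 4.827 in (> 0, runoff occurs)
Q: (107453/22260)² ÷ (577453/22260) = 11546147209/12854103780 in (≈ 0.898 in)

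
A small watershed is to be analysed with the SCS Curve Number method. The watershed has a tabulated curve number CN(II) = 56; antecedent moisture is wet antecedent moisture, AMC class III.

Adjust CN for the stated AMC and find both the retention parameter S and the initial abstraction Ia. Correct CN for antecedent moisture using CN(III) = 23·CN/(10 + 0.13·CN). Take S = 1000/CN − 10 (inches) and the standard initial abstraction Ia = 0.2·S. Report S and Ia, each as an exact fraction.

S = 550/161 in ≈ 3.416 in; Ia = 110/161 in ≈ 0.683 in

CN(III) from CN(II)=56: (23·56)/(10 + 0.13·56) = 4025/54 ≈ 74.537
Max retention: S = 1000/(4025/54) − 10 = 550/161 in (≈ 3.416 in)
Ia = 0.2S: 0.2·3.416 = 0.683 in (exactly 110/161)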